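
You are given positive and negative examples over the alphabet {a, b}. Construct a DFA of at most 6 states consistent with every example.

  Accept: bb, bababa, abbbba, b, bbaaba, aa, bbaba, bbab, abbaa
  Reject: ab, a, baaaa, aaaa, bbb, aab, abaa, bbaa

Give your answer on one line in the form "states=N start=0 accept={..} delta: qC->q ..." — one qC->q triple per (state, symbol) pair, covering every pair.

states=6 start=0 accept={0,2,3,5} delta: 0a->1 0b->2 1a->3 1b->4 2a->0 2b->3 3a->4 3b->1 4a->4 4b->5 5a->2 5b->0

Grow the machine one transition at a time. Run the examples from 0; the earliest place one falls off (shortest prefix, ties alphabetical) gets sent to the lowest-numbered state that keeps every Accept/Reject pair distinguishable — a pair clashes when both reach the same state with identical unread suffix — and to a fresh state only if none does.
a: 0a undefined. 0a->0: no, b/ab meet in 0 with "b" left. Open state 1: 0a->1.
b: 0b undefined. 0b->0: no, bb/bbb meet in 0. 0b->1: no, bb/ab meet in 1 with "b" left. Open state 2: 0b->2.
aa: 1a undefined. 1a->0: no, b/aab meet in 2. 1a->1: no, aa/a meet in 1. 1a->2: no, bb/aab meet in 2 with "b" left. Open state 3: 1a->3.
ab: 1b undefined. 1b->0: no, aa/abaa meet in 3. 1b->1: no, abbaa/abaa meet in 3 with "a" left. 1b->2: no, b/ab meet in 2. 1b->3: no, aa/ab meet in 3. Open state 4: 1b->4.
ba: 2a undefined. 2a->0: ok.
bb: 2b undefined. 2b->0: no, b/bbb meet in 2. 2b->1: no, bb/a meet in 1. 2b->2: no, bb/bbb meet in 2. 2b->3: ok.
aaa: 3a undefined. 3a->0: no, bababa/baaaa meet in 0. 3a->1: no, bb/aaaa meet in 3. 3a->2: no, bababa/aaaa meet in 0. 3a->3: no, bb/baaaa meet in 3. 3a->4: ok.
aab: 3b undefined. 3b->0: no, bababa/bbb meet in 0. 3b->1: ok.
aba: 4a undefined. 4a->0: no, bababa/aaaa meet in 0. 4a->1: no, bb/abaa meet in 3. 4a->2: no, bababa/abaa meet in 0. 4a->3: no, bb/aaaa meet in 3. 4a->4: ok.
abb: 4b undefined. 4b->0: no, abbbba/ab meet in 4. 4b->1: no, bbab/a meet in 1. 4b->2: no, abbaa/a meet in 1. 4b->3: no, abbbba/ab meet in 4. 4b->4: no, abbbba/ab meet in 4. Open state 5: 4b->5.
abba: 5a undefined. 5a->0: no, abbaa/a meet in 1. 5a->1: no, bbaaba/a meet in 1. 5a->2: ok.
abbb: 5b undefined. 5b->0: ok.
All examples now run through 6 states with every (state, symbol) defined. Accept strings end in {0,2,3,5}, Reject strings end in {1,4}; accept={0,2,3,5}.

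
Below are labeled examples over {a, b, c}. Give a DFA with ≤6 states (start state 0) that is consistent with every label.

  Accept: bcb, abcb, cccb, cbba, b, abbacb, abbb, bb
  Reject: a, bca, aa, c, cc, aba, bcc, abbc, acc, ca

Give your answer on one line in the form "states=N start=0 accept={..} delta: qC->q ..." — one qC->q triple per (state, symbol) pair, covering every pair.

states=3 start=0 accept={1,2} delta: 0a->0 0b->1 0c->0 1a->0 1b->2 1c->0 2a->1 2b->1 2c->0

Fold the examples into a partial DFA from state 0: repeatedly fix the first undefined (state, symbol) met by the shortest-then-alphabetical prefix, trying targets in increasing order and rejecting any under which an Accept and a Reject string meet in one state with the same remainder; add a state when all current targets are rejected. Accepting states are where Accept strings end.
a: 0a undefined. 0a->0: ok.
b: 0b undefined. 0b->0: no, b/a meet in 0. Open state 1: 0b->1.
c: 0c undefined. 0c->0: ok.
bb: 1b undefined. 1b->0: no, cbba/a meet in 0. 1b->1: no, cbba/aba meet in 1 with "a" left. Open state 2: 1b->2.
bc: 1c undefined. 1c->0: ok.
aba: 1a undefined. 1a->0: ok.
abba: 2a undefined. 2a->0: no, cbba/a meet in 0. 2a->1: ok.
abbb: 2b undefined. 2b->0: no, abbb/a meet in 0. 2b->1: ok.
abbc: 2c undefined. 2c->0: ok.
All examples now run through 3 states with every (state, symbol) defined. Accept strings end in {1,2}, Reject strings end in {0}; accept={1,2}.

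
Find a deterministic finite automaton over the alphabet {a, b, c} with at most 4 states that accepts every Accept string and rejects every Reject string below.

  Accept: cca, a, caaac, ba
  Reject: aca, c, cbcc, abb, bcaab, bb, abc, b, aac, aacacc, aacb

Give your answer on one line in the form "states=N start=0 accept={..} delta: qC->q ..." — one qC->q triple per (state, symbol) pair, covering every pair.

states=3 start=0 accept={0} delta: 0a->0 0b->1 0c->2 1a->0 1b->1 1c->1 2a->2 2b->1 2c->0

Grow the machine one transition at a time. Run the examples from 0; the earliest place one falls off (shortest prefix, ties alphabetical) gets sent to the lowest-numbered state that keeps every Accept/Reject pair distinguishable — a pair clashes when both reach the same state with identical unread suffix — and to a fresh state only if none does.
a: 0a undefined. 0a->0: ok.
b: 0b undefined. 0b->0: no, a/abb meet in 0. Open state 1: 0b->1.
c: 0c undefined. 0c->0: no, cca/aca meet in 0. 0c->1: no, ba/aca meet in 1 with "a" left. Open state 2: 0c->2.
ba: 1a undefined. 1a->0: ok.
bb: 1b undefined. 1b->0: no, a/abb meet in 0. 1b->1: ok.
bc: 1c undefined. 1c->0: no, a/abc meet in 0. 1c->1: ok.
ca: 2a undefined. 2a->0: no, a/aca meet in 0. 2a->1: no, caaac/c meet in 2. 2a->2: ok.
cb: 2b undefined. 2b->0: no, a/aacb meet in 0. 2b->1: ok.
cc: 2c undefined. 2c->0: ok.
All examples now run through 3 states with every (state, symbol) defined. Accept strings end in {0}, Reject strings end in {1,2}; accept={0}.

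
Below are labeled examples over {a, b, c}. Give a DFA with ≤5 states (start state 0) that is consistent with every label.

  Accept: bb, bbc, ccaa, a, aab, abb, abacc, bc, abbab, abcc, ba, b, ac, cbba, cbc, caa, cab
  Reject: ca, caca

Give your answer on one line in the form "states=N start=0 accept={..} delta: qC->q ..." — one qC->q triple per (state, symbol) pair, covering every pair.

states=3 start=0 accept={0,1} delta: 0a->0 0b->0 0c->1 1a->2 1b->0 1c->0 2a->0 2b->0 2c->1

Fold the examples into a partial DFA from state 0: repeatedly fix the first undefined (state, symbol) met by the shortest-then-alphabetical prefix, trying targets in increasing order and rejecting any under which an Accept and a Reject string meet in one state with the same remainder; add a state when all current targets are rejected. Accepting states are where Accept strings end.
a: 0a undefined. 0a->0: ok.
b: 0b undefined. 0b->0: ok.
c: 0c undefined. 0c->0: no, bb/ca meet in 0. Open state 1: 0c->1.
ca: 1a undefined. 1a->0: no, bb/ca meet in 0. 1a->1: no, bbc/ca meet in 1. Open state 2: 1a->2.
cb: 1b undefined. 1b->0: ok.
cc: 1c undefined. 1c->0: ok.
caa: 2a undefined. 2a->0: ok.
cab: 2b undefined. 2b->0: ok.
cac: 2c undefined. 2c->0: no, bb/caca meet in 0. 2c->1: ok.
All examples now run through 3 states with every (state, symbol) defined. Accept strings end in {0,1}, Reject strings end in {2}; accept={0,1}.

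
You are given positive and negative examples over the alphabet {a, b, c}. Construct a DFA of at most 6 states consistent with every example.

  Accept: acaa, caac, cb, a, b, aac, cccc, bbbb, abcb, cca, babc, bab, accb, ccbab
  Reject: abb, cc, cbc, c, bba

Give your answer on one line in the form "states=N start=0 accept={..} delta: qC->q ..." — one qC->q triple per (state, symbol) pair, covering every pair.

Grow the machine one transition at a time. Run the examples from 0; the earliest place one falls off (shortest prefix, ties alphabetical) gets sent to the lowest-numbered state that keeps every Accept/Reject pair distinguishable — a pair clashes when both reach the same state with identical unread suffix — and to a fresh state only if none does.
a: 0a undefined. 0a->0: no, aac/c meet in 0 with "c" left. Open state 1: 0a->1.
b: 0b undefined. 0b->0: no, a/bba meet in 1. 0b->1: ok.
c: 0c undefined. 0c->0: no, cccc/cc meet in 0. 0c->1: no, a/c meet in 1. Open state 2: 0c->2.
aa: 1a undefined. 1a->0: no, aac/c meet in 2. 1a->1: ok.
ab: 1b undefined. 1b->0: no, a/abb meet in 1. 1b->1: no, a/abb meet in 1. 1b->2: no, cb/abb meet in 2 with "b" left. Open state 3: 1b->3.
ac: 1c undefined. 1c->0: ok.
ca: 2a undefined. 2a->0: ok.
cb: 2b undefined. 2b->0: ok.
cc: 2c undefined. 2c->0: no, caac/cc meet in 0. 2c->1: no, acaa/cc meet in 1. 2c->2: no, cccc/cc meet in 2. 2c->3: no, cca/bba meet in 3 with "a" left. Open state 4: 2c->4.
abb: 3b undefined. 3b->0: no, caac/abb meet in 0. 3b->1: no, acaa/abb meet in 1. 3b->2: ok.
abc: 3c undefined. 3c->0: ok.
bba: 3a undefined. 3a->0: no, caac/bba meet in 0. 3a->1: no, acaa/bba meet in 1. 3a->2: ok.
cca: 4a undefined. 4a->0: ok.
ccb: 4b undefined. 4b->0: ok.
ccc: 4c undefined. 4c->0: no, cccc/abb meet in 2. 4c->1: ok.
All examples now run through 5 states with every (state, symbol) defined. Accept strings end in {0,1,3}, Reject strings end in {2,4}; accept={0,1,3}.

states=5 start=0 accept={0,1,3} delta: 0a->1 0b->1 0c->2 1a->1 1b->3 1c->0 2a->0 2b->0 2c->4 3a->2 3b->2 3c->0 4a->0 4b->0 4c->1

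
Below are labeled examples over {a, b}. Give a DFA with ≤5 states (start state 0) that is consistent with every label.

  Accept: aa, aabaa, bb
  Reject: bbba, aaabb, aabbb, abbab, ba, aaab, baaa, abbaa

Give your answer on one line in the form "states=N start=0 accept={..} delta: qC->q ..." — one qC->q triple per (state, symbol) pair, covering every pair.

Fold the examples into a partial DFA from state 0: repeatedly fix the first undefined (state, symbol) met by the shortest-then-alphabetical prefix, trying targets in increasing order and rejecting any under which an Accept and a Reject string meet in one state with the same remainder; add a state when all current targets are rejected. Accepting states are where Accept strings end.
a: 0a undefined. 0a->0: no, bb/aaabb meet in 0 with "bb" left. Open state 1: 0a->1.
b: 0b undefined. 0b->0: ok.
aa: 1a undefined. 1a->0: no, aa/aabbb meet in 0. 1a->1: no, aa/bbba meet in 1. Open state 2: 1a->2.
ab: 1b undefined. 1b->0: no, aa/abbaa meet in 2. 1b->1: ok.
aaa: 2a undefined. 2a->0: no, bb/aaabb meet in 0. 2a->1: ok.
aab: 2b undefined. 2b->0: no, bb/aabbb meet in 0. 2b->1: no, aabaa/bbba meet in 1. 2b->2: no, aa/aabbb meet in 2. Open state 3: 2b->3.
aaba: 3a undefined. 3a->0: no, aabaa/bbba meet in 1. 3a->1: ok.
aabb: 3b undefined. 3b->0: no, bb/aabbb meet in 0. 3b->1: ok.
All examples now run through 4 states with every (state, symbol) defined. Accept strings end in {0,2}, Reject strings end in {1,3}; accept={0,2}.

states=4 start=0 accept={0,2} delta: 0a->1 0b->0 1a->2 1b->1 2a->1 2b->3 3a->1 3b->1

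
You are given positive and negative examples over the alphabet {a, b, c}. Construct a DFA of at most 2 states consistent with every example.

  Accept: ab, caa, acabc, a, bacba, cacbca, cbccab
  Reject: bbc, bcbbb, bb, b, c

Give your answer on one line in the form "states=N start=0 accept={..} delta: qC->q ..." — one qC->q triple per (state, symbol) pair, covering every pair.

State merging on the prefix tree: take the shortest (then alphabetical) example prefix whose next move is undefined and point that move at state 0, else 1, else 2, ...; a target is out if some Accept/Reject pair would then sit in one state with the same input left (inseparable). If every existing state is out, open a new one.
a: 0a undefined. 0a->0: no, ab/b meet in 0 with "b" left. Open state 1: 0a->1.
b: 0b undefined. 0b->0: ok.
c: 0c undefined. 0c->0: ok.
ab: 1b undefined. 1b->0: no, ab/bbc meet in 0. 1b->1: ok.
ac: 1c undefined. 1c->0: no, acabc/bbc meet in 0. 1c->1: ok.
aca: 1a undefined. 1a->0: no, caa/bbc meet in 0. 1a->1: ok.
All examples now run through 2 states with every (state, symbol) defined. Accept strings end in {1}, Reject strings end in {0}; accept={1}.

states=2 start=0 accept={1} delta: 0a->1 0b->0 0c->0 1a->1 1b->1 1c->1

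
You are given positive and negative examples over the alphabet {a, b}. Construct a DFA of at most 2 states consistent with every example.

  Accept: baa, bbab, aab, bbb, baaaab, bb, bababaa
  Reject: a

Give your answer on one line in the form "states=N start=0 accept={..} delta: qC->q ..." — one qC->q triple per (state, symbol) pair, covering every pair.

states=2 start=0 accept={1} delta: 0a->0 0b->1 1a->1 1b->1

Fold the examples into a partial DFA from state 0: repeatedly fix the first undefined (state, symbol) met by the shortest-then-alphabetical prefix, trying targets in increasing order and rejecting any under which an Accept and a Reject string meet in one state with the same remainder; add a state when all current targets are rejected. Accepting states are where Accept strings end.
a: 0a undefined. 0a->0: ok.
b: 0b undefined. 0b->0: no, baa/a meet in 0. Open state 1: 0b->1.
ba: 1a undefined. 1a->0: no, baa/a meet in 0. 1a->1: ok.
bb: 1b undefined. 1b->0: no, baaaab/a meet in 0. 1b->1: ok.
All examples now run through 2 states with every (state, symbol) defined. Accept strings end in {1}, Reject strings end in {0}; accept={1}.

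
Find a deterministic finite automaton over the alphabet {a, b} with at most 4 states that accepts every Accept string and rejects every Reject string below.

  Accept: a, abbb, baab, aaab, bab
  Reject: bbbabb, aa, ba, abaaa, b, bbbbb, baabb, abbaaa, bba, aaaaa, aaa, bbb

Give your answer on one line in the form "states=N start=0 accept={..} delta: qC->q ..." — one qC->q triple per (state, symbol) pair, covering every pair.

Fold the examples into a partial DFA from state 0: repeatedly fix the first undefined (state, symbol) met by the shortest-then-alphabetical prefix, trying targets in increasing order and rejecting any under which an Accept and a Reject string meet in one state with the same remainder; add a state when all current targets are rejected. Accepting states are where Accept strings end.
a: 0a undefined. 0a->0: no, a/aa meet in 0. Open state 1: 0a->1.
b: 0b undefined. 0b->0: no, a/ba meet in 1. 0b->1: no, a/b meet in 1. Open state 2: 0b->2.
aa: 1a undefined. 1a->0: no, a/aaaaa meet in 1. 1a->1: no, a/aa meet in 1. 1a->2: ok.
ab: 1b undefined. 1b->0: ok.
ba: 2a undefined. 2a->0: no, baab/ba meet in 0. 2a->1: no, a/ba meet in 1. 2a->2: ok.
bb: 2b undefined. 2b->0: no, a/bba meet in 1. 2b->1: no, a/bbbbb meet in 1. 2b->2: no, abbb/bbbabb meet in 2. Open state 3: 2b->3.
bba: 3a undefined. 3a->0: ok.
bbb: 3b undefined. 3b->0: no, abbb/bbbbb meet in 3. 3b->1: no, a/bbbabb meet in 1. 3b->2: ok.
All examples now run through 4 states with every (state, symbol) defined. Accept strings end in {1,3}, Reject strings end in {0,2}; accept={1,3}.

states=4 start=0 accept={1,3} delta: 0a->1 0b->2 1a->2 1b->0 2a->2 2b->3 3a->0 3b->2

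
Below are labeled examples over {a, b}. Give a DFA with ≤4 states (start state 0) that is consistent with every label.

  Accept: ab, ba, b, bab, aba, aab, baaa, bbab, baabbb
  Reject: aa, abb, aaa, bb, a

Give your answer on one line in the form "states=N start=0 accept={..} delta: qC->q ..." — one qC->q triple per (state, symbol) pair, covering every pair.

states=3 start=0 accept={1,2} delta: 0a->0 0b->1 1a->2 1b->0 2a->2 2b->1

State merging on the prefix tree: take the shortest (then alphabetical) example prefix whose next move is undefined and point that move at state 0, else 1, else 2, ...; a target is out if some Accept/Reject pair would then sit in one state with the same input left (inseparable). If every existing state is out, open a new one.
a: 0a undefined. 0a->0: ok.
b: 0b undefined. 0b->0: no, ab/aa meet in 0. Open state 1: 0b->1.
ba: 1a undefined. 1a->0: no, ba/aa meet in 0. 1a->1: no, bab/abb meet in 1 with "b" left. Open state 2: 1a->2.
bb: 1b undefined. 1b->0: ok.
baa: 2a undefined. 2a->0: no, baaa/aa meet in 0. 2a->1: no, baabbb/aa meet in 0. 2a->2: ok.
bab: 2b undefined. 2b->0: no, bab/aa meet in 0. 2b->1: ok.
All examples now run through 3 states with every (state, symbol) defined. Accept strings end in {1,2}, Reject strings end in {0}; accept={1,2}.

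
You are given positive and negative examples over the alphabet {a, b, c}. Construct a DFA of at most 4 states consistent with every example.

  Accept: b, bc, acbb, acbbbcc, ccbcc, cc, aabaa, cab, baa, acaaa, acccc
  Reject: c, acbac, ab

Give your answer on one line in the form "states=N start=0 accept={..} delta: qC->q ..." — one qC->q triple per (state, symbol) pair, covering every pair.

State merging on the prefix tree: take the shortest (then alphabetical) example prefix whose next move is undefined and point that move at state 0, else 1, else 2, ...; a target is out if some Accept/Reject pair would then sit in one state with the same input left (inseparable). If every existing state is out, open a new one.
a: 0a undefined. 0a->0: no, b/ab meet in 0 with "b" left. Open state 1: 0a->1.
b: 0b undefined. 0b->0: no, bc/c meet in 0 with "c" left. 0b->1: ok.
c: 0c undefined. 0c->0: no, cc/c meet in 0. 0c->1: no, b/c meet in 1. Open state 2: 0c->2.
aa: 1a undefined. 1a->0: ok.
ab: 1b undefined. 1b->0: ok.
ac: 1c undefined. 1c->0: no, bc/ab meet in 0. 1c->1: no, b/acbac meet in 1. 1c->2: no, bc/c meet in 2. Open state 3: 1c->3.
ca: 2a undefined. 2a->0: ok.
cc: 2c undefined. 2c->0: no, cc/ab meet in 0. 2c->1: ok.
aca: 3a undefined. 3a->0: no, acaaa/ab meet in 0. 3a->1: ok.
acb: 3b undefined. 3b->0: no, bc/acbac meet in 3. 3b->1: no, acbb/ab meet in 0. 3b->2: ok.
acc: 3c undefined. 3c->0: ok.
acbb: 2b undefined. 2b->0: no, acbb/ab meet in 0. 2b->1: ok.
All examples now run through 4 states with every (state, symbol) defined. Accept strings end in {1,3}, Reject strings end in {0,2}; accept={1,3}.

states=4 start=0 accept={1,3} delta: 0a->1 0b->1 0c->2 1a->0 1b->0 1c->3 2a->0 2b->1 2c->1 3a->1 3b->2 3c->0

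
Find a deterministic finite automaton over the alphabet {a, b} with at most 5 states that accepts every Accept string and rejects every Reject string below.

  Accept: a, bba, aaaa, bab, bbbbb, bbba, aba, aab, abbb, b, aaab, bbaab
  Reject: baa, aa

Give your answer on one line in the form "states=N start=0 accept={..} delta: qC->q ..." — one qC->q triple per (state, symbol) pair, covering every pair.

states=3 start=0 accept={0,1} delta: 0a->1 0b->0 1a->2 1b->0 2a->0 2b->0

Grow the machine one transition at a time. Run the examples from 0; the earliest place one falls off (shortest prefix, ties alphabetical) gets sent to the lowest-numbered state that keeps every Accept/Reject pair distinguishable — a pair clashes when both reach the same state with identical unread suffix — and to a fresh state only if none does.
a: 0a undefined. 0a->0: no, a/aa meet in 0. Open state 1: 0a->1.
b: 0b undefined. 0b->0: ok.
aa: 1a undefined. 1a->0: no, aaaa/baa meet in 0. 1a->1: no, a/baa meet in 1. Open state 2: 1a->2.
ab: 1b undefined. 1b->0: ok.
aaa: 2a undefined. 2a->0: ok.
aab: 2b undefined. 2b->0: ok.
All examples now run through 3 states with every (state, symbol) defined. Accept strings end in {0,1}, Reject strings end in {2}; accept={0,1}.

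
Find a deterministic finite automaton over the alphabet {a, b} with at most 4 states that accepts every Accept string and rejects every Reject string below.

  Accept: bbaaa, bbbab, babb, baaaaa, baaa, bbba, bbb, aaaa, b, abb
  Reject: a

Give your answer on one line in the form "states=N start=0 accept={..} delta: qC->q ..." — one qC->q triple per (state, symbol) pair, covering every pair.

states=3 start=0 accept={0,2} delta: 0a->1 0b->2 1a->0 1b->0 2a->0 2b->2

State merging on the prefix tree: take the shortest (then alphabetical) example prefix whose next move is undefined and point that move at state 0, else 1, else 2, ...; a target is out if some Accept/Reject pair would then sit in one state with the same input left (inseparable). If every existing state is out, open a new one.
a: 0a undefined. 0a->0: no, aaaa/a meet in 0. Open state 1: 0a->1.
b: 0b undefined. 0b->0: no, bbba/a meet in 1. 0b->1: no, b/a meet in 1. Open state 2: 0b->2.
aa: 1a undefined. 1a->0: ok.
ab: 1b undefined. 1b->0: ok.
ba: 2a undefined. 2a->0: ok.
bb: 2b undefined. 2b->0: no, bbaaa/a meet in 1. 2b->1: no, babb/a meet in 1. 2b->2: ok.
All examples now run through 3 states with every (state, symbol) defined. Accept strings end in {0,2}, Reject strings end in {1}; accept={0,2}.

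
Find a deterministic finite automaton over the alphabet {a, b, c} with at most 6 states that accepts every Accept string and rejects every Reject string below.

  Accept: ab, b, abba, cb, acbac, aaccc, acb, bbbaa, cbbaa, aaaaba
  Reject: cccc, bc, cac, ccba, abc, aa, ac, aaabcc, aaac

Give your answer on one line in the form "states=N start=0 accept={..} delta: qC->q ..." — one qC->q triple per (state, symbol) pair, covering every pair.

Grow the machine one transition at a time. Run the examples from 0; the earliest place one falls off (shortest prefix, ties alphabetical) gets sent to the lowest-numbered state that keeps every Accept/Reject pair distinguishable — a pair clashes when both reach the same state with identical unread suffix — and to a fresh state only if none does.
a: 0a undefined. 0a->0: ok.
b: 0b undefined. 0b->0: no, ab/aa meet in 0. Open state 1: 0b->1.
c: 0c undefined. 0c->0: no, aaccc/cccc meet in 0. 0c->1: no, ab/ac meet in 1. Open state 2: 0c->2.
bb: 1b undefined. 1b->0: no, abba/aa meet in 0. 1b->1: ok.
bc: 1c undefined. 1c->0: ok.
ca: 2a undefined. 2a->0: ok.
cb: 2b undefined. 2b->0: no, cb/bc meet in 0. 2b->1: ok.
cc: 2c undefined. 2c->0: no, abba/ccba meet in 1 with "a" left. 2c->1: no, abba/ccba meet in 1 with "a" left. 2c->2: no, abba/ccba meet in 1 with "a" left. Open state 3: 2c->3.
ccb: 3b undefined. 3b->0: ok.
ccc: 3c undefined. 3c->0: no, aaccc/bc meet in 0. 3c->1: ok.
abba: 1a undefined. 1a->0: no, abba/cccc meet in 0. 1a->1: no, acbac/cccc meet in 0. 1a->2: no, abba/cac meet in 2. 1a->3: ok.
bbbaa: 3a undefined. 3a->0: no, bbbaa/cccc meet in 0. 3a->1: ok.
All examples now run through 4 states with every (state, symbol) defined. Accept strings end in {1,3}, Reject strings end in {0,2}; accept={1,3}.

states=4 start=0 accept={1,3} delta: 0a->0 0b->1 0c->2 1a->3 1b->1 1c->0 2a->0 2b->1 2c->3 3a->1 3b->0 3c->1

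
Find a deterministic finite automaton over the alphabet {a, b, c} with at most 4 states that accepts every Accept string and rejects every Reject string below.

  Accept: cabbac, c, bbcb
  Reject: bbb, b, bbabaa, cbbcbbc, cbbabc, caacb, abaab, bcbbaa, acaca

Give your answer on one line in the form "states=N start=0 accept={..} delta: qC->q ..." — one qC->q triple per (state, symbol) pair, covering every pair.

Fold the examples into a partial DFA from state 0: repeatedly fix the first undefined (state, symbol) met by the shortest-then-alphabetical prefix, trying targets in increasing order and rejecting any under which an Accept and a Reject string meet in one state with the same remainder; add a state when all current targets are rejected. Accepting states are where Accept strings end.
a: 0a undefined. 0a->0: ok.
b: 0b undefined. 0b->0: ok.
c: 0c undefined. 0c->0: no, cabbac/bbb meet in 0. Open state 1: 0c->1.
ca: 1a undefined. 1a->0: no, bbcb/caacb meet in 1 with "b" left. 1a->1: ok.
cb: 1b undefined. 1b->0: no, cabbac/cbbcbbc meet in 1. 1b->1: no, cabbac/cbbabc meet in 1 with "c" left. Open state 2: 1b->2.
cbb: 2b undefined. 2b->0: no, cabbac/cbbcbbc meet in 1. 2b->1: no, c/bcbbaa meet in 1. 2b->2: ok.
acac: 1c undefined. 1c->0: ok.
cbba: 2a undefined. 2a->0: no, cabbac/cbbabc meet in 1. 2a->1: no, cabbac/bbb meet in 0. 2a->2: no, cabbac/cbbabc meet in 2 with "c" left. Open state 3: 2a->3.
cbbc: 2c undefined. 2c->0: no, c/cbbcbbc meet in 1. 2c->1: no, c/cbbcbbc meet in 1. 2c->2: no, bbcb/cbbcbbc meet in 2. 2c->3: ok.
cbbab: 3b undefined. 3b->0: no, c/cbbcbbc meet in 1. 3b->1: ok.
bcbbaa: 3a undefined. 3a->0: ok.
cabbac: 3c undefined. 3c->0: no, cabbac/bbb meet in 0. 3c->1: ok.
All examples now run through 4 states with every (state, symbol) defined. Accept strings end in {1,2}, Reject strings end in {0,3}; accept={1,2}.

states=4 start=0 accept={1,2} delta: 0a->0 0b->0 0c->1 1a->1 1b->2 1c->0 2a->3 2b->2 2c->3 3a->0 3b->1 3c->1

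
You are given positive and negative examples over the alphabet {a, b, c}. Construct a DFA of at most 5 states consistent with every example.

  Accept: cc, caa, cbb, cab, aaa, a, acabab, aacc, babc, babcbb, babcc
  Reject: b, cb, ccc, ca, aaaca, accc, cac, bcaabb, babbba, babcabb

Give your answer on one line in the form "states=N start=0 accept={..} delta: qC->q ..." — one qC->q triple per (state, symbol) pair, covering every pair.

states=5 start=0 accept={0,3,4} delta: 0a->0 0b->1 0c->1 1a->2 1b->2 1c->0 2a->0 2b->3 2c->1 3a->2 3b->0 3c->4 4a->0 4b->2 4c->0

Fold the examples into a partial DFA from state 0: repeatedly fix the first undefined (state, symbol) met by the shortest-then-alphabetical prefix, trying targets in increasing order and rejecting any under which an Accept and a Reject string meet in one state with the same remainder; add a state when all current targets are rejected. Accepting states are where Accept strings end.
a: 0a undefined. 0a->0: ok.
b: 0b undefined. 0b->0: no, aaa/b meet in 0. Open state 1: 0b->1.
c: 0c undefined. 0c->0: no, cc/ccc meet in 0. 0c->1: ok.
ba: 1a undefined. 1a->0: no, caa/ca meet in 0. 1a->1: no, cc/cac meet in 1 with "c" left. Open state 2: 1a->2.
bc: 1c undefined. 1c->0: ok.
cb: 1b undefined. 1b->0: no, cc/cb meet in 0. 1b->1: no, cbb/b meet in 1. 1b->2: ok.
bab: 2b undefined. 2b->0: no, caa/babbba meet in 2 with "a" left. 2b->1: no, cbb/b meet in 1. 2b->2: no, caa/babbba meet in 2 with "a" left. Open state 3: 2b->3.
caa: 2a undefined. 2a->0: ok.
cac: 2c undefined. 2c->0: no, cc/cac meet in 0. 2c->1: ok.
babb: 3b undefined. 3b->0: ok.
babc: 3c undefined. 3c->0: no, babcbb/cb meet in 2. 3c->1: no, cc/babcabb meet in 0. 3c->2: no, babc/cb meet in 2. 3c->3: no, babcbb/b meet in 1. Open state 4: 3c->4.
acaba: 3a undefined. 3a->0: no, acabab/b meet in 1. 3a->1: no, acabab/cb meet in 2. 3a->2: ok.
babca: 4a undefined. 4a->0: ok.
babcb: 4b undefined. 4b->0: no, babcbb/b meet in 1. 4b->1: no, babcbb/cb meet in 2. 4b->2: ok.
babcc: 4c undefined. 4c->0: ok.
All examples now run through 5 states with every (state, symbol) defined. Accept strings end in {0,3,4}, Reject strings end in {1,2}; accept={0,3,4}.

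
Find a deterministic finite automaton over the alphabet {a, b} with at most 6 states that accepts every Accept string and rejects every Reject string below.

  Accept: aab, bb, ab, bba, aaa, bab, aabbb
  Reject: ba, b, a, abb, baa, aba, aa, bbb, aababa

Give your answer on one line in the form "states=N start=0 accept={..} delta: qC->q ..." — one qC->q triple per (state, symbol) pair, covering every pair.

State merging on the prefix tree: take the shortest (then alphabetical) example prefix whose next move is undefined and point that move at state 0, else 1, else 2, ...; a target is out if some Accept/Reject pair would then sit in one state with the same input left (inseparable). If every existing state is out, open a new one.
a: 0a undefined. 0a->0: no, aab/b meet in 0 with "b" left. Open state 1: 0a->1.
b: 0b undefined. 0b->0: no, bb/b meet in 0. 0b->1: no, bba/aba meet in 1 with "ba" left. Open state 2: 0b->2.
aa: 1a undefined. 1a->0: no, aab/b meet in 2. 1a->1: no, aaa/a meet in 1. 1a->2: no, aaa/ba meet in 2 with "a" left. Open state 3: 1a->3.
ab: 1b undefined. 1b->0: ok.
ba: 2a undefined. 2a->0: no, ab/ba meet in 0. 2a->1: ok.
bb: 2b undefined. 2b->0: no, bba/ba meet in 1. 2b->1: no, bb/ba meet in 1. 2b->2: no, bb/b meet in 2. 2b->3: no, aab/bbb meet in 3 with "b" left. Open state 4: 2b->4.
aaa: 3a undefined. 3a->0: ok.
aab: 3b undefined. 3b->0: ok.
bba: 4a undefined. 4a->0: ok.
bbb: 4b undefined. 4b->0: no, aab/bbb meet in 0. 4b->1: ok.
All examples now run through 5 states with every (state, symbol) defined. Accept strings end in {0,4}, Reject strings end in {1,2,3}; accept={0,4}.

states=5 start=0 accept={0,4} delta: 0a->1 0b->2 1a->3 1b->0 2a->1 2b->4 3a->0 3b->0 4a->0 4b->1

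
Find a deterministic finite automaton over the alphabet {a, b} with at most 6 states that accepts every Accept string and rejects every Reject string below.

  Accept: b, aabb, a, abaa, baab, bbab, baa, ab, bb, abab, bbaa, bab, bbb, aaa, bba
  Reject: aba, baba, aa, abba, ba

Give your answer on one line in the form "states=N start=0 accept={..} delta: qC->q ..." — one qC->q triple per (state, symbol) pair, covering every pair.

states=4 start=0 accept={1,2,3} delta: 0a->1 0b->2 1a->0 1b->1 2a->0 2b->3 3a->3 3b->1

Grow the machine one transition at a time. Run the examples from 0; the earliest place one falls off (shortest prefix, ties alphabetical) gets sent to the lowest-numbered state that keeps every Accept/Reject pair distinguishable — a pair clashes when both reach the same state with identical unread suffix — and to a fresh state only if none does.
a: 0a undefined. 0a->0: no, a/aa meet in 0. Open state 1: 0a->1.
b: 0b undefined. 0b->0: no, a/ba meet in 1. 0b->1: no, bba/aba meet in 1 with "ba" left. Open state 2: 0b->2.
aa: 1a undefined. 1a->0: ok.
ab: 1b undefined. 1b->0: no, a/aba meet in 1. 1b->1: ok.
ba: 2a undefined. 2a->0: ok.
bb: 2b undefined. 2b->0: no, aabb/aba meet in 0. 2b->1: no, bba/aba meet in 0. 2b->2: no, bba/aba meet in 0. Open state 3: 2b->3.
bba: 3a undefined. 3a->0: no, bba/aba meet in 0. 3a->1: no, bbaa/aba meet in 0. 3a->2: no, bbaa/aba meet in 0. 3a->3: ok.
bbb: 3b undefined. 3b->0: no, bbab/aba meet in 0. 3b->1: ok.
All examples now run through 4 states with every (state, symbol) defined. Accept strings end in {1,2,3}, Reject strings end in {0}; accept={1,2,3}.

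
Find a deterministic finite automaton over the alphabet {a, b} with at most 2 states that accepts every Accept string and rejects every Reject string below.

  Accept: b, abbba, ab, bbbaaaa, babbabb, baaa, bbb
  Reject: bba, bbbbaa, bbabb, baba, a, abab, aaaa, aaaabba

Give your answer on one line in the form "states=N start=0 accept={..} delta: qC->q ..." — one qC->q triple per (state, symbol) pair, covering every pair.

states=2 start=0 accept={1} delta: 0a->0 0b->1 1a->1 1b->0

Grow the machine one transition at a time. Run the examples from 0; the earliest place one falls off (shortest prefix, ties alphabetical) gets sent to the lowest-numbered state that keeps every Accept/Reject pair distinguishable — a pair clashes when both reach the same state with identical unread suffix — and to a fresh state only if none does.
a: 0a undefined. 0a->0: ok.
b: 0b undefined. 0b->0: no, b/bba meet in 0. Open state 1: 0b->1.
ba: 1a undefined. 1a->0: no, b/abab meet in 1. 1a->1: ok.
bb: 1b undefined. 1b->0: ok.
All examples now run through 2 states with every (state, symbol) defined. Accept strings end in {1}, Reject strings end in {0}; accept={1}.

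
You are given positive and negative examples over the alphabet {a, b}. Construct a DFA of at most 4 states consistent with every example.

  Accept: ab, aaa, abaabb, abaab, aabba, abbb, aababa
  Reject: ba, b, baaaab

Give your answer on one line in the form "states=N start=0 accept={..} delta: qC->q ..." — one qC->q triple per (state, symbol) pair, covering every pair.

states=4 start=0 accept={2,3} delta: 0a->1 0b->0 1a->2 1b->3 2a->2 2b->1 3a->3 3b->3

Fold the examples into a partial DFA from state 0: repeatedly fix the first undefined (state, symbol) met by the shortest-then-alphabetical prefix, trying targets in increasing order and rejecting any under which an Accept and a Reject string meet in one state with the same remainder; add a state when all current targets are rejected. Accepting states are where Accept strings end.
a: 0a undefined. 0a->0: no, ab/b meet in 0 with "b" left. Open state 1: 0a->1.
b: 0b undefined. 0b->0: ok.
aa: 1a undefined. 1a->0: no, aaa/ba meet in 1. 1a->1: no, ab/baaaab meet in 1 with "b" left. Open state 2: 1a->2.
ab: 1b undefined. 1b->0: no, ab/b meet in 0. 1b->1: no, ab/ba meet in 1. 1b->2: no, abaab/baaaab meet in 2 with "aab" left. Open state 3: 1b->3.
aaa: 2a undefined. 2a->0: no, ab/baaaab meet in 3. 2a->1: no, aaa/ba meet in 1. 2a->2: ok.
aab: 2b undefined. 2b->0: no, aabba/ba meet in 1. 2b->1: ok.
aba: 3a undefined. 3a->0: no, aabba/b meet in 0. 3a->1: no, abaab/ba meet in 1. 3a->2: no, abaab/ba meet in 1. 3a->3: ok.
abb: 3b undefined. 3b->0: no, abaabb/b meet in 0. 3b->1: no, abaab/ba meet in 1. 3b->2: no, abaabb/ba meet in 1. 3b->3: ok.
All examples now run through 4 states with every (state, symbol) defined. Accept strings end in {2,3}, Reject strings end in {0,1}; accept={2,3}.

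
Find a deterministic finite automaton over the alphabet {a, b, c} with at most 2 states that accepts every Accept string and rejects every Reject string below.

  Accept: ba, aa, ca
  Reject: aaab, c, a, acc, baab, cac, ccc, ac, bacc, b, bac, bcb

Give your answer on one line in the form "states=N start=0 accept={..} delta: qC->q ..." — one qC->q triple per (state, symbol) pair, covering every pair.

State merging on the prefix tree: take the shortest (then alphabetical) example prefix whose next move is undefined and point that move at state 0, else 1, else 2, ...; a target is out if some Accept/Reject pair would then sit in one state with the same input left (inseparable). If every existing state is out, open a new one.
a: 0a undefined. 0a->0: no, aa/a meet in 0. Open state 1: 0a->1.
b: 0b undefined. 0b->0: no, ba/a meet in 1. 0b->1: ok.
c: 0c undefined. 0c->0: no, ca/a meet in 1. 0c->1: ok.
aa: 1a undefined. 1a->0: ok.
ac: 1c undefined. 1c->0: no, ba/ac meet in 0. 1c->1: ok.
bcb: 1b undefined. 1b->0: no, ba/aaab meet in 0. 1b->1: ok.
All examples now run through 2 states with every (state, symbol) defined. Accept strings end in {0}, Reject strings end in {1}; accept={0}.

states=2 start=0 accept={0} delta: 0a->1 0b->1 0c->1 1a->0 1b->1 1c->1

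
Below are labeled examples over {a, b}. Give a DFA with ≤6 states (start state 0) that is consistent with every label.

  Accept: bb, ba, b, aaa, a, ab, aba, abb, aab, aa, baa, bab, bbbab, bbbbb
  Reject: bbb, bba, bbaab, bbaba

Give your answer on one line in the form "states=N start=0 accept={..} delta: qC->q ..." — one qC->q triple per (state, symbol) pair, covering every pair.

states=5 start=0 accept={0,1,2} delta: 0a->0 0b->1 1a->0 1b->2 2a->3 2b->4 3a->2 3b->2 4a->0 4b->0

Grow the machine one transition at a time. Run the examples from 0; the earliest place one falls off (shortest prefix, ties alphabetical) gets sent to the lowest-numbered state that keeps every Accept/Reject pair distinguishable — a pair clashes when both reach the same state with identical unread suffix — and to a fresh state only if none does.
a: 0a undefined. 0a->0: ok.
b: 0b undefined. 0b->0: no, bb/bbb meet in 0. Open state 1: 0b->1.
ba: 1a undefined. 1a->0: ok.
bb: 1b undefined. 1b->0: no, bb/bba meet in 0. 1b->1: no, bb/bbb meet in 1. Open state 2: 1b->2.
bba: 2a undefined. 2a->0: no, ba/bba meet in 0. 2a->1: no, b/bba meet in 1. 2a->2: no, bb/bba meet in 2. Open state 3: 2a->3.
bbb: 2b undefined. 2b->0: no, ba/bbb meet in 0. 2b->1: no, b/bbb meet in 1. 2b->2: no, bb/bbb meet in 2. 2b->3: no, bbbab/bbaab meet in 3 with "ab" left. Open state 4: 2b->4.
bbaa: 3a undefined. 3a->0: no, b/bbaab meet in 1. 3a->1: no, bb/bbaab meet in 2. 3a->2: ok.
bbab: 3b undefined. 3b->0: no, ba/bbaba meet in 0. 3b->1: no, ba/bbaba meet in 0. 3b->2: ok.
bbba: 4a undefined. 4a->0: ok.
bbbb: 4b undefined. 4b->0: ok.
All examples now run through 5 states with every (state, symbol) defined. Accept strings end in {0,1,2}, Reject strings end in {3,4}; accept={0,1,2}.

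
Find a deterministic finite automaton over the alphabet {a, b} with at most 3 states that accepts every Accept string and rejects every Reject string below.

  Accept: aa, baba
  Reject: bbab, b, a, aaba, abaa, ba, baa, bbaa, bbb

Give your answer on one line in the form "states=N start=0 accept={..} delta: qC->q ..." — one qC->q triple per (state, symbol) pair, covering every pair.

states=3 start=0 accept={0} delta: 0a->1 0b->2 1a->0 1b->1 2a->2 2b->1

Grow the machine one transition at a time. Run the examples from 0; the earliest place one falls off (shortest prefix, ties alphabetical) gets sent to the lowest-numbered state that keeps every Accept/Reject pair distinguishable — a pair clashes when both reach the same state with identical unread suffix — and to a fresh state only if none does.
a: 0a undefined. 0a->0: no, aa/a meet in 0. Open state 1: 0a->1.
b: 0b undefined. 0b->0: no, aa/baa meet in 1 with "a" left. 0b->1: no, aa/ba meet in 1 with "a" left. Open state 2: 0b->2.
aa: 1a undefined. 1a->0: ok.
ab: 1b undefined. 1b->0: no, aa/abaa meet in 0. 1b->1: ok.
ba: 2a undefined. 2a->0: no, aa/aaba meet in 0. 2a->1: no, aa/baa meet in 0. 2a->2: ok.
bb: 2b undefined. 2b->0: no, aa/bbaa meet in 0. 2b->1: ok.
All examples now run through 3 states with every (state, symbol) defined. Accept strings end in {0}, Reject strings end in {1,2}; accept={0}.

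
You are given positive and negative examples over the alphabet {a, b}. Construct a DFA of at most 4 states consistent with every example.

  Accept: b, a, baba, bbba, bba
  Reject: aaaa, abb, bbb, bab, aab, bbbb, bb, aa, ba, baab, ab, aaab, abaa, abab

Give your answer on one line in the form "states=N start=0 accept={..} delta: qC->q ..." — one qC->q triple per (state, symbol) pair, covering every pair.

Fold the examples into a partial DFA from state 0: repeatedly fix the first undefined (state, symbol) met by the shortest-then-alphabetical prefix, trying targets in increasing order and rejecting any under which an Accept and a Reject string meet in one state with the same remainder; add a state when all current targets are rejected. Accepting states are where Accept strings end.
a: 0a undefined. 0a->0: no, b/aab meet in 0 with "b" left. Open state 1: 0a->1.
b: 0b undefined. 0b->0: no, b/bbb meet in 0. 0b->1: ok.
aa: 1a undefined. 1a->0: no, b/bab meet in 1. 1a->1: no, b/aaaa meet in 1. Open state 2: 1a->2.
ab: 1b undefined. 1b->0: no, b/abb meet in 1. 1b->1: no, b/abb meet in 1. 1b->2: ok.
aaa: 2a undefined. 2a->0: no, b/aaaa meet in 1. 2a->1: ok.
aab: 2b undefined. 2b->0: no, b/bbbb meet in 1. 2b->1: no, b/abb meet in 1. 2b->2: ok.
All examples now run through 3 states with every (state, symbol) defined. Accept strings end in {1}, Reject strings end in {2}; accept={1}.

states=3 start=0 accept={1} delta: 0a->1 0b->1 1a->2 1b->2 2a->1 2b->2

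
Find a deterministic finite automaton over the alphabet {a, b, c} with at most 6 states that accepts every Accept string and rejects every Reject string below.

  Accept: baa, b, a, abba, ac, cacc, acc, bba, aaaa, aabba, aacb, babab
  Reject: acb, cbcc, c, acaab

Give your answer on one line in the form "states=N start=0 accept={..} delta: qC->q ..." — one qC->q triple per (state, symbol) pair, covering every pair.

states=4 start=0 accept={0,1,3} delta: 0a->1 0b->0 0c->2 1a->0 1b->0 1c->3 2a->0 2b->3 2c->0 3a->3 3b->2 3c->0

State merging on the prefix tree: take the shortest (then alphabetical) example prefix whose next move is undefined and point that move at state 0, else 1, else 2, ...; a target is out if some Accept/Reject pair would then sit in one state with the same input left (inseparable). If every existing state is out, open a new one.
a: 0a undefined. 0a->0: no, ac/c meet in 0 with "c" left. Open state 1: 0a->1.
b: 0b undefined. 0b->0: ok.
c: 0c undefined. 0c->0: no, b/cbcc meet in 0. 0c->1: no, a/c meet in 1. Open state 2: 0c->2.
aa: 1a undefined. 1a->0: ok.
ab: 1b undefined. 1b->0: ok.
ac: 1c undefined. 1c->0: no, baa/acb meet in 0. 1c->1: no, baa/acb meet in 0. 1c->2: no, ac/c meet in 2. Open state 3: 1c->3.
ca: 2a undefined. 2a->0: ok.
cb: 2b undefined. 2b->0: no, cacc/cbcc meet in 2 with "c" left. 2b->1: no, acc/cbcc meet in 3 with "c" left. 2b->2: no, aacb/c meet in 2. 2b->3: ok.
aca: 3a undefined. 3a->0: no, baa/acaab meet in 0. 3a->1: no, baa/acaab meet in 0. 3a->2: no, baa/acaab meet in 0. 3a->3: ok.
acb: 3b undefined. 3b->0: no, baa/acb meet in 0. 3b->1: no, a/acb meet in 1. 3b->2: ok.
acc: 3c undefined. 3c->0: ok.
cacc: 2c undefined. 2c->0: ok.
All examples now run through 4 states with every (state, symbol) defined. Accept strings end in {0,1,3}, Reject strings end in {2}; accept={0,1,3}.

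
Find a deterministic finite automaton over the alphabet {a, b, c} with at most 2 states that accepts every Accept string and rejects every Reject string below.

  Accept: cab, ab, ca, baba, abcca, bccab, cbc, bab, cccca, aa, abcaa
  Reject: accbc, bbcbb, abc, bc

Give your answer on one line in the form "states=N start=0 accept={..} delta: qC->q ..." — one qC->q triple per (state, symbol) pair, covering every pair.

State merging on the prefix tree: take the shortest (then alphabetical) example prefix whose next move is undefined and point that move at state 0, else 1, else 2, ...; a target is out if some Accept/Reject pair would then sit in one state with the same input left (inseparable). If every existing state is out, open a new one.
a: 0a undefined. 0a->0: ok.
b: 0b undefined. 0b->0: ok.
c: 0c undefined. 0c->0: no, cab/accbc meet in 0. Open state 1: 0c->1.
ca: 1a undefined. 1a->0: ok.
cb: 1b undefined. 1b->0: no, cab/bbcbb meet in 0. 1b->1: ok.
cc: 1c undefined. 1c->0: ok.
All examples now run through 2 states with every (state, symbol) defined. Accept strings end in {0}, Reject strings end in {1}; accept={0}.

states=2 start=0 accept={0} delta: 0a->0 0b->0 0c->1 1a->0 1b->1 1c->0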